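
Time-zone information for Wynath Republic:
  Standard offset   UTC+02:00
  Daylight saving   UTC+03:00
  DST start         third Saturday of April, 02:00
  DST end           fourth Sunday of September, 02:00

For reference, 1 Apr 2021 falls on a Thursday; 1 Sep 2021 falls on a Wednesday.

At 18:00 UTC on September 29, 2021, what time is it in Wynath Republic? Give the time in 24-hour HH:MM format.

1 April 2021 is a Thursday, so the first Saturday is April 3 and the third is April 17.
1 September 2021 is a Wednesday, so the first Sunday is September 5 and the fourth is September 26.
At the standard offset (UTC+02:00), 18:00 UTC + 2h = 20:00 Wynath Republic standard time.
Daylight saving runs 17 April – 26 September; the standard-time date in Wynath Republic, September 29, 2021, is outside that window, so Wynath Republic is on standard time at UTC+02:00.
18:00 UTC + 2h = 20:00 local.

20:00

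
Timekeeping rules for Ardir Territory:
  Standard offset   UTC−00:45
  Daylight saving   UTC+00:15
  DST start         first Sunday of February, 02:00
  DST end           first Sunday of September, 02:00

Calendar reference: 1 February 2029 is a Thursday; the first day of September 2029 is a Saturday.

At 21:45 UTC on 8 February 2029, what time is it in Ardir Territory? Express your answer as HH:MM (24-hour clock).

22:00

1 February 2029 is a Thursday, so the first Sunday is February 4.
1 September 2029 is a Saturday, so the first Sunday is September 2.
At the standard offset (UTC−00:45), 21:45 UTC − 0h45m = 21:00 Ardir Territory standard time.
Daylight saving runs 4 February – 2 September; the standard-time date in Ardir Territory, 8 February 2029, is inside that window, so Ardir Territory is at UTC+00:15.
21:45 UTC + 0h15m = 22:00 local.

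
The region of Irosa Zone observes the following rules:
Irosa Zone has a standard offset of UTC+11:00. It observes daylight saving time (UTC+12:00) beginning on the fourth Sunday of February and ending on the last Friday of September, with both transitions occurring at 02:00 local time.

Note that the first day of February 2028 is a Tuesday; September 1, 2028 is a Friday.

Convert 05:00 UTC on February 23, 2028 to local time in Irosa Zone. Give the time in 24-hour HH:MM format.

16:00

1 February 2028 is a Tuesday, so the first Sunday is February 6 and the fourth is February 27.
1 September 2028 is a Friday, so Fridays fall on 1, 8, 15, 22, 29; the last is September 29.
At the standard offset (UTC+11:00), 05:00 UTC + 11h = 16:00 Irosa Zone standard time.
Daylight saving runs 27 February – 29 September; the standard-time date in Irosa Zone, February 23, 2028, is outside that window, so Irosa Zone is on standard time at UTC+11:00.
05:00 UTC + 11h = 16:00 local.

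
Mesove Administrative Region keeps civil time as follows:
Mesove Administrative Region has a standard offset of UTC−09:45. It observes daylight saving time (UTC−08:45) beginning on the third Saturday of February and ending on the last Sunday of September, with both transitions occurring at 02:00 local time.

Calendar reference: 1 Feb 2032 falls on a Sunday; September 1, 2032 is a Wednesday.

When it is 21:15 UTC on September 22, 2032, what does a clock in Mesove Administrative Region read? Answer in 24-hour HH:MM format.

1 February 2032 is a Sunday, so the first Saturday is February 7 and the third is February 21.
1 September 2032 is a Wednesday, so Sundays fall on 5, 12, 19, 26; the last is September 26.
At the standard offset (UTC−09:45), 21:15 UTC − 9h45m = 11:30 Mesove Administrative Region standard time.
The standard-time date in Mesove Administrative Region, September 22, 2032, falls between 21 February and 26 September, so daylight saving is in effect and Mesove Administrative Region is at UTC−08:45.
21:15 UTC − 8h45m = 12:30 local.

12:30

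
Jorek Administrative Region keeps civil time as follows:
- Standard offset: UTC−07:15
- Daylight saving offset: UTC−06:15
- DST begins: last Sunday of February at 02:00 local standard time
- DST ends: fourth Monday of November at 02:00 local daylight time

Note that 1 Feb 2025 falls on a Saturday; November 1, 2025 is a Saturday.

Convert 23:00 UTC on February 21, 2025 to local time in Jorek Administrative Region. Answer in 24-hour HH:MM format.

15:45

1 February 2025 is a Saturday, so Sundays fall on 2, 9, 16, 23; the last is February 23.
1 November 2025 is a Saturday, so the first Monday is November 3 and the fourth is November 24.
At the standard offset (UTC−07:15), 23:00 UTC − 7h15m = 15:45 Jorek Administrative Region standard time.
The standard-time date in Jorek Administrative Region, February 21, 2025, does not fall between 23 February and 24 November, so daylight saving is not in effect and Jorek Administrative Region is at UTC−07:15.
23:00 UTC − 7h15m = 15:45 local.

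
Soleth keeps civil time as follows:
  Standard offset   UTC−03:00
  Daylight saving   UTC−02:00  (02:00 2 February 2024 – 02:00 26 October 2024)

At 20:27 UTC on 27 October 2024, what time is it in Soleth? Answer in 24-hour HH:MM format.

17:27

At the standard offset (UTC−03:00), 20:27 UTC − 3h = 17:27 Soleth standard time.
The standard-time date in Soleth, 27 October 2024, does not fall between 2 February and 26 October, so daylight saving is not in effect and Soleth is at UTC−03:00.
20:27 UTC − 3h = 17:27 local.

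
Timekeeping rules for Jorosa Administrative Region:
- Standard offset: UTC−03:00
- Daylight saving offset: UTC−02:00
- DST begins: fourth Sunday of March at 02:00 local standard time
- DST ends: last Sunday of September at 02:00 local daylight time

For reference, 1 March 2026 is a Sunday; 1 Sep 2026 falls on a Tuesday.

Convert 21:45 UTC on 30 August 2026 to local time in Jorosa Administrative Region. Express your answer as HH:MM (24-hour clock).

1 March 2026 is a Sunday, so the first Sunday is March 1 and the fourth is March 22.
1 September 2026 is a Tuesday, so Sundays fall on 6, 13, 20, 27; the last is September 27.
At the standard offset (UTC−03:00), 21:45 UTC − 3h = 18:45 Jorosa Administrative Region standard time.
The standard-time date in Jorosa Administrative Region, 30 August 2026, falls between 22 March and 27 September, so daylight saving is in effect and Jorosa Administrative Region is at UTC−02:00.
21:45 UTC − 2h = 19:45 local.

19:45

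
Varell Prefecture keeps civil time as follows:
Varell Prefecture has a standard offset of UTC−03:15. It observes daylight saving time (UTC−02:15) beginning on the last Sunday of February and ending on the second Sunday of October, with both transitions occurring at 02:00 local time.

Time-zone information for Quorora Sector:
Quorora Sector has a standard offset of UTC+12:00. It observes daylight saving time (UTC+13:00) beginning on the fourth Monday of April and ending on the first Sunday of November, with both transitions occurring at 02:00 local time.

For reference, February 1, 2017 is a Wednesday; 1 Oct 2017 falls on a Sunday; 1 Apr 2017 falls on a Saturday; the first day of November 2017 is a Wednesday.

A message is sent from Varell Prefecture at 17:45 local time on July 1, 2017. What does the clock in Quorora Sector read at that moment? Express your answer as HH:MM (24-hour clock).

1 February 2017 is a Wednesday, so Sundays fall on 5, 12, 19, 26; the last is February 26.
1 October 2017 is a Sunday, so the first Sunday is October 1 and the second is October 8.
Daylight saving runs 26 February – 8 October; July 1, 2017 is inside that window, so Varell Prefecture is at UTC−02:15.
17:45 Varell Prefecture + 2h15m = 20:00 UTC.
1 April 2017 is a Saturday, so the first Monday is April 3 and the fourth is April 24.
1 November 2017 is a Wednesday, so the first Sunday is November 5.
At the standard offset (UTC+12:00), 20:00 UTC + 12h = 08:00 Quorora Sector standard time (rolling into the next day, 2 July 2017).
The standard-time date in Quorora Sector, July 2, 2017, lies within the daylight-saving period (24 April – 5 November), so Quorora Sector is on daylight time, UTC+13:00.
20:00 UTC + 13h = 09:00 Quorora Sector (rolling into the next day, 2 July 2017).

09:00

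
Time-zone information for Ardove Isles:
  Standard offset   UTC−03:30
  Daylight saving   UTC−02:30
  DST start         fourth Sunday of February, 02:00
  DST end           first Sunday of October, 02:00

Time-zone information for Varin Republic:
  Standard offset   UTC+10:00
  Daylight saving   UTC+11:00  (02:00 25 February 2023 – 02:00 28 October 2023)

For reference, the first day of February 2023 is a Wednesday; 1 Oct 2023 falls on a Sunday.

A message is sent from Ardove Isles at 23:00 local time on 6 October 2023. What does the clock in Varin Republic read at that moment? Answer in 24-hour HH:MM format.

13:30

1 February 2023 is a Wednesday, so the first Sunday is February 5 and the fourth is February 26.
1 October 2023 is a Sunday, so the first Sunday is October 1.
Daylight saving runs 26 February – 1 October; 6 October 2023 is outside that window, so Ardove Isles is on standard time at UTC−03:30.
23:00 Ardove Isles + 3h30m = 02:30 UTC (rolling into the next day, 7 October 2023).
At the standard offset (UTC+10:00), 02:30 UTC + 10h = 12:30 Varin Republic standard time.
Daylight saving runs 25 February – 28 October; the standard-time date in Varin Republic, 7 October 2023, is inside that window, so Varin Republic is at UTC+11:00.
02:30 UTC + 11h = 13:30 Varin Republic.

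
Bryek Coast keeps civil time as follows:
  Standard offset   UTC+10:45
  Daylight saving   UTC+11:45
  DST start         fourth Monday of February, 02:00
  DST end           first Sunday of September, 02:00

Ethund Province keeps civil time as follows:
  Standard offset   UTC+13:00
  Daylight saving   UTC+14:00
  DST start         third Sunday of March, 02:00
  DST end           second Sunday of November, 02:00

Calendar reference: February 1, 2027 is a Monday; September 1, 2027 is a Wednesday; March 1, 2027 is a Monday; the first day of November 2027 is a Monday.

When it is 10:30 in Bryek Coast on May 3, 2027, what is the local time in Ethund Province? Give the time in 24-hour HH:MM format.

12:45

1 February 2027 is a Monday, so the first Monday is February 1 and the fourth is February 22.
1 September 2027 is a Wednesday, so the first Sunday is September 5.
Daylight saving runs 22 February – 5 September; May 3, 2027 is inside that window, so Bryek Coast is at UTC+11:45.
10:30 Bryek Coast − 11h45m = 22:45 UTC (rolling into the previous day, 2 May 2027).
1 March 2027 is a Monday, so the first Sunday is March 7 and the third is March 21.
1 November 2027 is a Monday, so the first Sunday is November 7 and the second is November 14.
At the standard offset (UTC+13:00), 22:45 UTC + 13h = 11:45 Ethund Province standard time (rolling into the next day, 3 May 2027).
Daylight saving runs 21 March – 14 November; the standard-time date in Ethund Province, May 3, 2027, is inside that window, so Ethund Province is at UTC+14:00.
22:45 UTC + 14h = 12:45 Ethund Province (rolling into the next day, 3 May 2027).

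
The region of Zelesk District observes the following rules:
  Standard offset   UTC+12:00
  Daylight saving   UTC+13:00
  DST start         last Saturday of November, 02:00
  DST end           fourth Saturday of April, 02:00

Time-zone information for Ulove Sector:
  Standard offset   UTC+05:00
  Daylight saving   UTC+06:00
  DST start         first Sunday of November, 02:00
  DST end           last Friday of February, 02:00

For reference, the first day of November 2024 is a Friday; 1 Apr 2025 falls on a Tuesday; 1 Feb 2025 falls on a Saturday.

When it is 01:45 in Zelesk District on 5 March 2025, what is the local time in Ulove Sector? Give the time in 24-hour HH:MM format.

1 November 2024 is a Friday, so Saturdays fall on 2, 9, 16, 23, 30; the last is November 30.
1 April 2025 is a Tuesday, so the first Saturday is April 5 and the fourth is April 26.
5 March 2025 falls between 30 November 2024 and 26 April 2025, so daylight saving is in effect and Zelesk District is at UTC+13:00.
01:45 Zelesk District − 13h = 12:45 UTC (rolling into the previous day, 4 March 2025).
1 November 2024 is a Friday, so the first Sunday is November 3.
1 February 2025 is a Saturday, so Fridays fall on 7, 14, 21, 28; the last is February 28.
At the standard offset (UTC+05:00), 12:45 UTC + 5h = 17:45 Ulove Sector standard time.
The standard-time date in Ulove Sector, 4 March 2025, is outside the daylight-saving period (3 November 2024 – 28 February 2025), so Ulove Sector is on standard time, UTC+05:00.
12:45 UTC + 5h = 17:45 Ulove Sector.

17:45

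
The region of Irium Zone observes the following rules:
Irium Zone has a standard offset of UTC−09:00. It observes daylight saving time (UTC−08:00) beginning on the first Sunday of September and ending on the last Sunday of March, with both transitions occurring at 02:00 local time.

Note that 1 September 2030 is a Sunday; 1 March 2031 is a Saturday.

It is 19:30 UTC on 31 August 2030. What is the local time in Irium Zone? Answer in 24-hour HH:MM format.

10:30

1 September 2030 is a Sunday, so the first Sunday is September 1.
1 March 2031 is a Saturday, so Sundays fall on 2, 9, 16, 23, 30; the last is March 30.
At the standard offset (UTC−09:00), 19:30 UTC − 9h = 10:30 Irium Zone standard time.
The standard-time date in Irium Zone, 31 August 2030, does not fall between 1 September 2030 and 30 March 2031, so daylight saving is not in effect and Irium Zone is at UTC−09:00.
19:30 UTC − 9h = 10:30 local.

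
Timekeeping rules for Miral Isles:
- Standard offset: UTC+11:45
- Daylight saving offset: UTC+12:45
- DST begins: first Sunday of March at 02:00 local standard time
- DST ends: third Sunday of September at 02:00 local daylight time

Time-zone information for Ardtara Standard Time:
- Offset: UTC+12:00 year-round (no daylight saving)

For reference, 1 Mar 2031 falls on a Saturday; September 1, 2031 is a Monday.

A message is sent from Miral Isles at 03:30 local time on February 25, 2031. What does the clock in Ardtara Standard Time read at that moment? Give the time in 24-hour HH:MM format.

1 March 2031 is a Saturday, so the first Sunday is March 2.
1 September 2031 is a Monday, so the first Sunday is September 7 and the third is September 21.
February 25, 2031 is outside the daylight-saving period (2 March – 21 September), so Miral Isles is on standard time, UTC+11:45.
03:30 Miral Isles − 11h45m = 15:45 UTC (rolling into the previous day, 24 February 2031).
Ardtara Standard Time has no daylight saving, so its offset is UTC+12:00 year-round.
15:45 UTC + 12h = 03:45 Ardtara Standard Time (rolling into the next day, 25 February 2031).

03:45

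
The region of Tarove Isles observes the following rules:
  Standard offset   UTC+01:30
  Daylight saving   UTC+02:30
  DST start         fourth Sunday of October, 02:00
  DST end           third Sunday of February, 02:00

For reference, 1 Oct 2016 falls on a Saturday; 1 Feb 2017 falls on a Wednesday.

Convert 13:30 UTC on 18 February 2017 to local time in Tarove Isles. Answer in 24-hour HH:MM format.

16:00

1 October 2016 is a Saturday, so the first Sunday is October 2 and the fourth is October 23.
1 February 2017 is a Wednesday, so the first Sunday is February 5 and the third is February 19.
At the standard offset (UTC+01:30), 13:30 UTC + 1h30m = 15:00 Tarove Isles standard time.
The standard-time date in Tarove Isles, 18 February 2017, lies within the daylight-saving period (23 October 2016 – 19 February 2017), so Tarove Isles is on daylight time, UTC+02:30.
13:30 UTC + 2h30m = 16:00 local.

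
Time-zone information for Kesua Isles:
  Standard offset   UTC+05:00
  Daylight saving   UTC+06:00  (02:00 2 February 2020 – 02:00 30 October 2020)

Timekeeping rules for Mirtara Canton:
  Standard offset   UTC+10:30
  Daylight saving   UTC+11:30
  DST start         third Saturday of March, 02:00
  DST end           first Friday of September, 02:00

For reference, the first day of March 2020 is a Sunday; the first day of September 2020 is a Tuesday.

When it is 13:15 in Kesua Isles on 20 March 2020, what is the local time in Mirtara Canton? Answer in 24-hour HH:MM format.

17:45

20 March 2020 falls between 2 February and 30 October, so daylight saving is in effect and Kesua Isles is at UTC+06:00.
13:15 Kesua Isles − 6h = 07:15 UTC.
1 March 2020 is a Sunday, so the first Saturday is March 7 and the third is March 21.
1 September 2020 is a Tuesday, so the first Friday is September 4.
At the standard offset (UTC+10:30), 07:15 UTC + 10h30m = 17:45 Mirtara Canton standard time.
The standard-time date in Mirtara Canton, 20 March 2020, does not fall between 21 March and 4 September, so daylight saving is not in effect and Mirtara Canton is at UTC+10:30.
07:15 UTC + 10h30m = 17:45 Mirtara Canton.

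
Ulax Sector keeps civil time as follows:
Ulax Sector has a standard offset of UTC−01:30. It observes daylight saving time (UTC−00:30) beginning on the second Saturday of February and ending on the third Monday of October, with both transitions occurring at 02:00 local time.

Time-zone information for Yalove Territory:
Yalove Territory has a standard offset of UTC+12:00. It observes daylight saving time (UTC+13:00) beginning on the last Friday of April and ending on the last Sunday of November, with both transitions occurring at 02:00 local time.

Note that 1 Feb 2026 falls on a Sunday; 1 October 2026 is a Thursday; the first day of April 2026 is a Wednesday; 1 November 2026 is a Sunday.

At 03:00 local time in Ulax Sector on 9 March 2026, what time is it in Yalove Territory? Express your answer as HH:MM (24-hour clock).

1 February 2026 is a Sunday, so the first Saturday is February 7 and the second is February 14.
1 October 2026 is a Thursday, so the first Monday is October 5 and the third is October 19.
9 March 2026 falls between 14 February and 19 October, so daylight saving is in effect and Ulax Sector is at UTC−00:30.
03:00 Ulax Sector + 0h30m = 03:30 UTC.
1 April 2026 is a Wednesday, so Fridays fall on 3, 10, 17, 24; the last is April 24.
1 November 2026 is a Sunday, so Sundays fall on 1, 8, 15, 22, 29; the last is November 29.
At the standard offset (UTC+12:00), 03:30 UTC + 12h = 15:30 Yalove Territory standard time.
Daylight saving runs 24 April – 29 November; the standard-time date in Yalove Territory, 9 March 2026, is outside that window, so Yalove Territory is on standard time at UTC+12:00.
03:30 UTC + 12h = 15:30 Yalove Territory.

15:30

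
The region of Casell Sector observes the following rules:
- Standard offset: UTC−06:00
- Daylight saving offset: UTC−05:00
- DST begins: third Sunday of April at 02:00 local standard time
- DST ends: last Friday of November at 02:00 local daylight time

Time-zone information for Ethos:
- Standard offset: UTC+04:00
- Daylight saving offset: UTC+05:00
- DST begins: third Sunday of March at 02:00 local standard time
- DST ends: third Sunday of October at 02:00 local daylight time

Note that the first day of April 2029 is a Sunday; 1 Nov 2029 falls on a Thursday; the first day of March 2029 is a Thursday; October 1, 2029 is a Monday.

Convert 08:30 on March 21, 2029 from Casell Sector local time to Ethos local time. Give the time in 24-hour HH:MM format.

1 April 2029 is a Sunday, so the first Sunday is April 1 and the third is April 15.
1 November 2029 is a Thursday, so Fridays fall on 2, 9, 16, 23, 30; the last is November 30.
March 21, 2029 does not fall between 15 April and 30 November, so daylight saving is not in effect and Casell Sector is at UTC−06:00.
08:30 Casell Sector + 6h = 14:30 UTC.
1 March 2029 is a Thursday, so the first Sunday is March 4 and the third is March 18.
1 October 2029 is a Monday, so the first Sunday is October 7 and the third is October 21.
At the standard offset (UTC+04:00), 14:30 UTC + 4h = 18:30 Ethos standard time.
Daylight saving runs 18 March – 21 October; the standard-time date in Ethos, March 21, 2029, is inside that window, so Ethos is at UTC+05:00.
14:30 UTC + 5h = 19:30 Ethos.

19:30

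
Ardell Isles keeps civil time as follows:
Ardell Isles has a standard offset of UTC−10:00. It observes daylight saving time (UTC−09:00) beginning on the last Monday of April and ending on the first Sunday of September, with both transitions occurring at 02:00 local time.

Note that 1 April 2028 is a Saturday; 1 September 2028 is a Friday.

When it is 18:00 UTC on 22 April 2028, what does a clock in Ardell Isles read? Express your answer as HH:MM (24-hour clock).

08:00

1 April 2028 is a Saturday, so Mondays fall on 3, 10, 17, 24; the last is April 24.
1 September 2028 is a Friday, so the first Sunday is September 3.
At the standard offset (UTC−10:00), 18:00 UTC − 10h = 08:00 Ardell Isles standard time.
The standard-time date in Ardell Isles, 22 April 2028, is outside the daylight-saving period (24 April – 3 September), so Ardell Isles is on standard time, UTC−10:00.
18:00 UTC − 10h = 08:00 local.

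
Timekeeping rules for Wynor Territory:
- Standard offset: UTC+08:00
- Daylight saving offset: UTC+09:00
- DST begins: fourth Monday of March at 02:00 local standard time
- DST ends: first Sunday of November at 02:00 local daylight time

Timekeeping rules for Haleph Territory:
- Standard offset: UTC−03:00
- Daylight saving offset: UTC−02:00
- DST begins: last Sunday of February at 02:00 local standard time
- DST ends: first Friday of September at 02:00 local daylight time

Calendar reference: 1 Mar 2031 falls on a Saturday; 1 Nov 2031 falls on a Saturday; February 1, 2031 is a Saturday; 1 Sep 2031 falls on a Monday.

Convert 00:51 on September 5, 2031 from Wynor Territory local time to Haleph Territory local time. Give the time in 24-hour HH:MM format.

1 March 2031 is a Saturday, so the first Monday is March 3 and the fourth is March 24.
1 November 2031 is a Saturday, so the first Sunday is November 2.
Daylight saving runs 24 March – 2 November; September 5, 2031 is inside that window, so Wynor Territory is at UTC+09:00.
00:51 Wynor Territory − 9h = 15:51 UTC (rolling into the previous day, 4 September 2031).
1 February 2031 is a Saturday, so Sundays fall on 2, 9, 16, 23; the last is February 23.
1 September 2031 is a Monday, so the first Friday is September 5.
At the standard offset (UTC−03:00), 15:51 UTC − 3h = 12:51 Haleph Territory standard time.
The standard-time date in Haleph Territory, September 4, 2031, falls between 23 February and 5 September, so daylight saving is in effect and Haleph Territory is at UTC−02:00.
15:51 UTC − 2h = 13:51 Haleph Territory.

13:51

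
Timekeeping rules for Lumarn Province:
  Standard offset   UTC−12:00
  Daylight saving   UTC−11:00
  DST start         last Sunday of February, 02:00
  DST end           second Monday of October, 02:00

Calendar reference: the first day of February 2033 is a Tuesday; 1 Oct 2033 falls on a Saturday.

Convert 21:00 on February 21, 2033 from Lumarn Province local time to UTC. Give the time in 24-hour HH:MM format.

1 February 2033 is a Tuesday, so Sundays fall on 6, 13, 20, 27; the last is February 27.
1 October 2033 is a Saturday, so the first Monday is October 3 and the second is October 10.
Daylight saving runs 27 February – 10 October; February 21, 2033 is outside that window, so Lumarn Province is on standard time at UTC−12:00.
21:00 local + 12h = 09:00 UTC (rolling into the next day, 22 February 2033).

09:00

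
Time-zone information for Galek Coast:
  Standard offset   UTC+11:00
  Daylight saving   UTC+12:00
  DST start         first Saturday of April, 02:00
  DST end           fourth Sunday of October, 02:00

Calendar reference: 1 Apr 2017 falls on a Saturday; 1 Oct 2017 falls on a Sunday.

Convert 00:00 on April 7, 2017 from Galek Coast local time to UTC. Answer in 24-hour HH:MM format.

1 April 2017 is a Saturday, so the first Saturday is April 1.
1 October 2017 is a Sunday, so the first Sunday is October 1 and the fourth is October 22.
April 7, 2017 falls between 1 April and 22 October, so daylight saving is in effect and Galek Coast is at UTC+12:00.
00:00 local − 12h = 12:00 UTC (rolling into the previous day, 6 April 2017).

12:00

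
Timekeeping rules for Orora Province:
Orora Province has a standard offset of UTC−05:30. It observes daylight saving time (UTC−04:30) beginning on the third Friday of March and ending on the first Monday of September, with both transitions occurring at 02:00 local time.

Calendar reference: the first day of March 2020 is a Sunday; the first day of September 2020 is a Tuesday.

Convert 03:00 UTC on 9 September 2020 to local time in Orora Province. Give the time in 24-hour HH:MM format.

21:30

1 March 2020 is a Sunday, so the first Friday is March 6 and the third is March 20.
1 September 2020 is a Tuesday, so the first Monday is September 7.
At the standard offset (UTC−05:30), 03:00 UTC − 5h30m = 21:30 Orora Province standard time (rolling into the previous day, 8 September 2020).
The standard-time date in Orora Province, 8 September 2020, does not fall between 20 March and 7 September, so daylight saving is not in effect and Orora Province is at UTC−05:30.
03:00 UTC − 5h30m = 21:30 local (rolling into the previous day, 8 September 2020).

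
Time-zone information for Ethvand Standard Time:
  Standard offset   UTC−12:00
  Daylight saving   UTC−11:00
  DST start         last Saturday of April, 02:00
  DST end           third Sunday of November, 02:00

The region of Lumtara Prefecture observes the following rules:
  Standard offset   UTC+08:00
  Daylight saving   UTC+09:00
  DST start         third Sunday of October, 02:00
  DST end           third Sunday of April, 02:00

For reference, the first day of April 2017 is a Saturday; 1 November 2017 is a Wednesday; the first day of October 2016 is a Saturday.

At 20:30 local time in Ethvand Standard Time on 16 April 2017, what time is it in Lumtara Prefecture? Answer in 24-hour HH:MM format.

16:30

1 April 2017 is a Saturday, so Saturdays fall on 1, 8, 15, 22, 29; the last is April 29.
1 November 2017 is a Wednesday, so the first Sunday is November 5 and the third is November 19.
16 April 2017 is outside the daylight-saving period (29 April – 19 November), so Ethvand Standard Time is on standard time, UTC−12:00.
20:30 Ethvand Standard Time + 12h = 08:30 UTC (rolling into the next day, 17 April 2017).
1 October 2016 is a Saturday, so the first Sunday is October 2 and the third is October 16.
1 April 2017 is a Saturday, so the first Sunday is April 2 and the third is April 16.
At the standard offset (UTC+08:00), 08:30 UTC + 8h = 16:30 Lumtara Prefecture standard time.
The standard-time date in Lumtara Prefecture, 17 April 2017, does not fall between 16 October 2016 and 16 April 2017, so daylight saving is not in effect and Lumtara Prefecture is at UTC+08:00.
08:30 UTC + 8h = 16:30 Lumtara Prefecture.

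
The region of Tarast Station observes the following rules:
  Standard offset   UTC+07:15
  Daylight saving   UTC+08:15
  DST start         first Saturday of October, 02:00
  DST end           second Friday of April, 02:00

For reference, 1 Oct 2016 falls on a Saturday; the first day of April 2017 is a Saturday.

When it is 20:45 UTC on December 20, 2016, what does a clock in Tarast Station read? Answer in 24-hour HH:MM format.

1 October 2016 is a Saturday, so the first Saturday is October 1.
1 April 2017 is a Saturday, so the first Friday is April 7 and the second is April 14.
At the standard offset (UTC+07:15), 20:45 UTC + 7h15m = 04:00 Tarast Station standard time (rolling into the next day, 21 December 2016).
The standard-time date in Tarast Station, December 21, 2016, falls between 1 October 2016 and 14 April 2017, so daylight saving is in effect and Tarast Station is at UTC+08:15.
20:45 UTC + 8h15m = 05:00 local (rolling into the next day, 21 December 2016).

05:00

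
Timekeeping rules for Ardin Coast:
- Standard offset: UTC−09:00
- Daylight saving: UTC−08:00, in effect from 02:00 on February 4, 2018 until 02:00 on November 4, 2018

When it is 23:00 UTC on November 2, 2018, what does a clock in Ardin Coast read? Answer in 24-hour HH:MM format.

At the standard offset (UTC−09:00), 23:00 UTC − 9h = 14:00 Ardin Coast standard time.
The standard-time date in Ardin Coast, November 2, 2018, lies within the daylight-saving period (4 February – 4 November), so Ardin Coast is on daylight time, UTC−08:00.
23:00 UTC − 8h = 15:00 local.

15:00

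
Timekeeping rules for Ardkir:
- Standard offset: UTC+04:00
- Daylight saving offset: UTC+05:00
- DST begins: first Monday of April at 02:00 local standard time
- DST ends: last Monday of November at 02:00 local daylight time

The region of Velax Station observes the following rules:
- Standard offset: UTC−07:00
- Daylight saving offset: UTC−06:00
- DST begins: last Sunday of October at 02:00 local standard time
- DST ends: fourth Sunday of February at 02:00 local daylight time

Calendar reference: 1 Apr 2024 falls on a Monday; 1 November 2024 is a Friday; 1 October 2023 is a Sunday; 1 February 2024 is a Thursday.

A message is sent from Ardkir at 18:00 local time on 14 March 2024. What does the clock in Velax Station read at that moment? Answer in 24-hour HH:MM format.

07:00

1 April 2024 is a Monday, so the first Monday is April 1.
1 November 2024 is a Friday, so Mondays fall on 4, 11, 18, 25; the last is November 25.
14 March 2024 is outside the daylight-saving period (1 April – 25 November), so Ardkir is on standard time, UTC+04:00.
18:00 Ardkir − 4h = 14:00 UTC.
1 October 2023 is a Sunday, so Sundays fall on 1, 8, 15, 22, 29; the last is October 29.
1 February 2024 is a Thursday, so the first Sunday is February 4 and the fourth is February 25.
At the standard offset (UTC−07:00), 14:00 UTC − 7h = 07:00 Velax Station standard time.
The standard-time date in Velax Station, 14 March 2024, is outside the daylight-saving period (29 October 2023 – 25 February 2024), so Velax Station is on standard time, UTC−07:00.
14:00 UTC − 7h = 07:00 Velax Station.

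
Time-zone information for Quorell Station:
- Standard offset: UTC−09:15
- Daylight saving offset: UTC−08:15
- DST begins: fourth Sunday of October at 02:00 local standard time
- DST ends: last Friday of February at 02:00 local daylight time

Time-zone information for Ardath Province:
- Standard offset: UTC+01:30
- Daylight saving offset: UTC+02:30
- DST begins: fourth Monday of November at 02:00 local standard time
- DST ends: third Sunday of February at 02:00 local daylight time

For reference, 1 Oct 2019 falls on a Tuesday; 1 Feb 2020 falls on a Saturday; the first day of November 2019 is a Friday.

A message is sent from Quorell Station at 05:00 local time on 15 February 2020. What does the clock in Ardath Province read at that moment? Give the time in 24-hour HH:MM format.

1 October 2019 is a Tuesday, so the first Sunday is October 6 and the fourth is October 27.
1 February 2020 is a Saturday, so Fridays fall on 7, 14, 21, 28; the last is February 28.
Daylight saving runs 27 October 2019 – 28 February 2020; 15 February 2020 is inside that window, so Quorell Station is at UTC−08:15.
05:00 Quorell Station + 8h15m = 13:15 UTC.
1 November 2019 is a Friday, so the first Monday is November 4 and the fourth is November 25.
1 February 2020 is a Saturday, so the first Sunday is February 2 and the third is February 16.
At the standard offset (UTC+01:30), 13:15 UTC + 1h30m = 14:45 Ardath Province standard time.
The standard-time date in Ardath Province, 15 February 2020, lies within the daylight-saving period (25 November 2019 – 16 February 2020), so Ardath Province is on daylight time, UTC+02:30.
13:15 UTC + 2h30m = 15:45 Ardath Province.

15:45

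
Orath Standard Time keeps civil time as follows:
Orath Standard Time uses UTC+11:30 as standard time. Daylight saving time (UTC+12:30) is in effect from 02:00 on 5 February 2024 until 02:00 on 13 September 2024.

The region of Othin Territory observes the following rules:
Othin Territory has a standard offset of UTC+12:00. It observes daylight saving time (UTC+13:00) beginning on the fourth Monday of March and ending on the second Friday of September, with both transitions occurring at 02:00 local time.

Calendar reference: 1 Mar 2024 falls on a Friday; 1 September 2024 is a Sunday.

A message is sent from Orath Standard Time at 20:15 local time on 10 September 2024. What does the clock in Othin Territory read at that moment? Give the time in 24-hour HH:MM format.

10 September 2024 falls between 5 February and 13 September, so daylight saving is in effect and Orath Standard Time is at UTC+12:30.
20:15 Orath Standard Time − 12h30m = 07:45 UTC.
1 March 2024 is a Friday, so the first Monday is March 4 and the fourth is March 25.
1 September 2024 is a Sunday, so the first Friday is September 6 and the second is September 13.
At the standard offset (UTC+12:00), 07:45 UTC + 12h = 19:45 Othin Territory standard time.
Daylight saving runs 25 March – 13 September; the standard-time date in Othin Territory, 10 September 2024, is inside that window, so Othin Territory is at UTC+13:00.
07:45 UTC + 13h = 20:45 Othin Territory.

20:45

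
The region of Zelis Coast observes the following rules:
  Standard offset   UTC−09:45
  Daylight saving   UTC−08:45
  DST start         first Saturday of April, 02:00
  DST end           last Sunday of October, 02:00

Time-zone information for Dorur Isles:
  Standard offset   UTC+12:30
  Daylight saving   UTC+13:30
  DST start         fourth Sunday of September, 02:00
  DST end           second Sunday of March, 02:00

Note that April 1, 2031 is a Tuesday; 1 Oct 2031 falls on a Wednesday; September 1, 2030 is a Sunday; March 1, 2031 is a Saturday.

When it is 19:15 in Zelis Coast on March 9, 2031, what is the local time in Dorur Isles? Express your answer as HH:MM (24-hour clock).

1 April 2031 is a Tuesday, so the first Saturday is April 5.
1 October 2031 is a Wednesday, so Sundays fall on 5, 12, 19, 26; the last is October 26.
Daylight saving runs 5 April – 26 October; March 9, 2031 is outside that window, so Zelis Coast is on standard time at UTC−09:45.
19:15 Zelis Coast + 9h45m = 05:00 UTC (rolling into the next day, 10 March 2031).
1 September 2030 is a Sunday, so the first Sunday is September 1 and the fourth is September 22.
1 March 2031 is a Saturday, so the first Sunday is March 2 and the second is March 9.
At the standard offset (UTC+12:30), 05:00 UTC + 12h30m = 17:30 Dorur Isles standard time.
The standard-time date in Dorur Isles, March 10, 2031, is outside the daylight-saving period (22 September 2030 – 9 March 2031), so Dorur Isles is on standard time, UTC+12:30.
05:00 UTC + 12h30m = 17:30 Dorur Isles.

17:30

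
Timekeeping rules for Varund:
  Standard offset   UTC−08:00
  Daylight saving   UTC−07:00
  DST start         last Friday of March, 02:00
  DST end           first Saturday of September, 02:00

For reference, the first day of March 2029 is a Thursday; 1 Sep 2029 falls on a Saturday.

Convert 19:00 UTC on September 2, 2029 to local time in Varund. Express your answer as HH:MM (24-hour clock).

11:00

1 March 2029 is a Thursday, so Fridays fall on 2, 9, 16, 23, 30; the last is March 30.
1 September 2029 is a Saturday, so the first Saturday is September 1.
At the standard offset (UTC−08:00), 19:00 UTC − 8h = 11:00 Varund standard time.
The standard-time date in Varund, September 2, 2029, is outside the daylight-saving period (30 March – 1 September), so Varund is on standard time, UTC−08:00.
19:00 UTC − 8h = 11:00 local.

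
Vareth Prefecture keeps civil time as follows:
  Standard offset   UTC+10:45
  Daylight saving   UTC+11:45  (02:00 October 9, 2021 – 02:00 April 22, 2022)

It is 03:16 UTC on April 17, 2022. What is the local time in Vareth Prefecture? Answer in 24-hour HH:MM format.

At the standard offset (UTC+10:45), 03:16 UTC + 10h45m = 14:01 Vareth Prefecture standard time.
The standard-time date in Vareth Prefecture, April 17, 2022, lies within the daylight-saving period (9 October 2021 – 22 April 2022), so Vareth Prefecture is on daylight time, UTC+11:45.
03:16 UTC + 11h45m = 15:01 local.

15:01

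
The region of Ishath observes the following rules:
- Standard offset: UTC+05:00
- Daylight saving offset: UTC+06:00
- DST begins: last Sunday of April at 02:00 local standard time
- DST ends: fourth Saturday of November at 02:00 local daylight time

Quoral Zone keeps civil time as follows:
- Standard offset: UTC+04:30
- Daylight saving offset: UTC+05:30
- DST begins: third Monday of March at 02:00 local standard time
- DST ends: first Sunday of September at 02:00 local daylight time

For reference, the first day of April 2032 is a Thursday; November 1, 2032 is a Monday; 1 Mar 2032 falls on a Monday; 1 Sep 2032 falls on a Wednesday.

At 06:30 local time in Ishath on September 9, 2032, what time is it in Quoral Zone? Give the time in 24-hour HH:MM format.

1 April 2032 is a Thursday, so Sundays fall on 4, 11, 18, 25; the last is April 25.
1 November 2032 is a Monday, so the first Saturday is November 6 and the fourth is November 27.
September 9, 2032 falls between 25 April and 27 November, so daylight saving is in effect and Ishath is at UTC+06:00.
06:30 Ishath − 6h = 00:30 UTC.
1 March 2032 is a Monday, so the first Monday is March 1 and the third is March 15.
1 September 2032 is a Wednesday, so the first Sunday is September 5.
At the standard offset (UTC+04:30), 00:30 UTC + 4h30m = 05:00 Quoral Zone standard time.
The standard-time date in Quoral Zone, September 9, 2032, does not fall between 15 March and 5 September, so daylight saving is not in effect and Quoral Zone is at UTC+04:30.
00:30 UTC + 4h30m = 05:00 Quoral Zone.

05:00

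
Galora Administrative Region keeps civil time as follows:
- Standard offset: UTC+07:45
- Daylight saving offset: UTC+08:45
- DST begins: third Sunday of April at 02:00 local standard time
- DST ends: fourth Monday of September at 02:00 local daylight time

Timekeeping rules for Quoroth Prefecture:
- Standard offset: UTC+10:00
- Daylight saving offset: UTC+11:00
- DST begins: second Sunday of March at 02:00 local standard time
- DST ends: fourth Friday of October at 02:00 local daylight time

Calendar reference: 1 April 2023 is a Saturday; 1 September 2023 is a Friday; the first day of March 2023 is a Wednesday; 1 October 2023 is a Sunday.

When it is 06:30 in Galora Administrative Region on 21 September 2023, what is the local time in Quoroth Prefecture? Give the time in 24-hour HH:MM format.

1 April 2023 is a Saturday, so the first Sunday is April 2 and the third is April 16.
1 September 2023 is a Friday, so the first Monday is September 4 and the fourth is September 25.
Daylight saving runs 16 April – 25 September; 21 September 2023 is inside that window, so Galora Administrative Region is at UTC+08:45.
06:30 Galora Administrative Region − 8h45m = 21:45 UTC (rolling into the previous day, 20 September 2023).
1 March 2023 is a Wednesday, so the first Sunday is March 5 and the second is March 12.
1 October 2023 is a Sunday, so the first Friday is October 6 and the fourth is October 27.
At the standard offset (UTC+10:00), 21:45 UTC + 10h = 07:45 Quoroth Prefecture standard time (rolling into the next day, 21 September 2023).
Daylight saving runs 12 March – 27 October; the standard-time date in Quoroth Prefecture, 21 September 2023, is inside that window, so Quoroth Prefecture is at UTC+11:00.
21:45 UTC + 11h = 08:45 Quoroth Prefecture (rolling into the next day, 21 September 2023).

08:45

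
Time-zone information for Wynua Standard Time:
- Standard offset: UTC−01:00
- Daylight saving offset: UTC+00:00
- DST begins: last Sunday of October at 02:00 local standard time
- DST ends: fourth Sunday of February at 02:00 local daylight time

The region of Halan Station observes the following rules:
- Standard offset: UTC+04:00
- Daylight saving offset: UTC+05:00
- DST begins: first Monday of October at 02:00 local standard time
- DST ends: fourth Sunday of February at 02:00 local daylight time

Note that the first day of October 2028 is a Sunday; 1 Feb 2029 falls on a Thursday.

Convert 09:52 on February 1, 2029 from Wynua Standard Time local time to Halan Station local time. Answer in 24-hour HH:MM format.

14:52

1 October 2028 is a Sunday, so Sundays fall on 1, 8, 15, 22, 29; the last is October 29.
1 February 2029 is a Thursday, so the first Sunday is February 4 and the fourth is February 25.
February 1, 2029 falls between 29 October 2028 and 25 February 2029, so daylight saving is in effect and Wynua Standard Time is at UTC+00:00.
09:52 Wynua Standard Time − 0h = 09:52 UTC.
1 October 2028 is a Sunday, so the first Monday is October 2.
1 February 2029 is a Thursday, so the first Sunday is February 4 and the fourth is February 25.
At the standard offset (UTC+04:00), 09:52 UTC + 4h = 13:52 Halan Station standard time.
The standard-time date in Halan Station, February 1, 2029, lies within the daylight-saving period (2 October 2028 – 25 February 2029), so Halan Station is on daylight time, UTC+05:00.
09:52 UTC + 5h = 14:52 Halan Station.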